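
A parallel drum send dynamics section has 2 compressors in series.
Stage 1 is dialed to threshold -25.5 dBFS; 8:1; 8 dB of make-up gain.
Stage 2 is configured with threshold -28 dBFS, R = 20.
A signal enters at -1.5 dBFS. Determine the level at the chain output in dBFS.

Stage 1: overshoot 24 dB → 24/8 = 3 dB → -22.5 dBFS; +8 dB make-up → -14.5 dBFS.
Stage 2: -14.5 dBFS is 13.5 dB over -28 dBFS; at 20:1 that becomes 0.675 dB over, giving -27.325 dBFS.

-27.325 dBFS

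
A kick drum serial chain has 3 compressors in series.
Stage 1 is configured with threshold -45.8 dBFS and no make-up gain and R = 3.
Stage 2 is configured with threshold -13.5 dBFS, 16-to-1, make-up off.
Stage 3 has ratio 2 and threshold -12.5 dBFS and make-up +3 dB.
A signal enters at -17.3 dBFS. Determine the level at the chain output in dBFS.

-33.3 dBFS

Stage 1: -17.3 dBFS is 28.5 dB over -45.8 dBFS; at 3:1 that becomes 9.5 dB over, giving -36.3 dBFS.
Stage 2: -36.3 dBFS is at or below the -13.5 dBFS threshold — no compression; output -36.3 dBFS.
Stage 3: -36.3 dBFS ≤ -12.5 dBFS, so stage 3 doesn't engage; make-up brings it to -33.3 dBFS.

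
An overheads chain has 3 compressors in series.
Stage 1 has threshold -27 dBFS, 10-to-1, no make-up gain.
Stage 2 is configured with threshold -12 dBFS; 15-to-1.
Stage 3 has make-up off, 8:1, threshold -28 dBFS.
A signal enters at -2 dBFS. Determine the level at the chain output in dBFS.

-27.5625 dBFS

Stage 1: 25 dB above -27 dBFS, reduced 10:1 to 2.5 dB above → -24.5 dBFS.
Stage 2: -24.5 dBFS is at or below the -12 dBFS threshold — no compression; output -24.5 dBFS.
Stage 3: 3.5 dB above -28 dBFS, reduced 8:1 to 0.4375 dB above → -27.5625 dBFS.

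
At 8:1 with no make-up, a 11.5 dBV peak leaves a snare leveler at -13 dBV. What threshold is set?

-16.5 dBV

Gain reduction = 11.5 − (-13) = 24.5 dB; output overshoot = GR / (R − 1) = 24.5 / 7 = 3.5 dB.
Threshold = output − output overshoot = -13 − 3.5 = -16.5 dBV.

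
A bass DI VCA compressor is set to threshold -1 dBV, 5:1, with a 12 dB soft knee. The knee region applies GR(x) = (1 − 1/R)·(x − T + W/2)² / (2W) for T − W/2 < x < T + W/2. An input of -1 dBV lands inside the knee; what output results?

x − T + W/2 = -1 − (-1) + 6 = 6.
GR = (1 − 1/5) × 6² / 24 = 0.8 × 36 / 24 = 1.2 dB.
Output = -1 − 1.2 = -2.2 dBV.

-2.2 dBV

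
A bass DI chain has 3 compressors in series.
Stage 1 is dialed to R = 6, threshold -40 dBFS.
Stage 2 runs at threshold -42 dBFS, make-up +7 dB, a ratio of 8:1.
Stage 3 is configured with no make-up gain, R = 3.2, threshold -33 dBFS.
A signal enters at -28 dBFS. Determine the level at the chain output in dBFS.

-34.5 dBFS

Stage 1: overshoot 12 dB → 12/6 = 2 dB → -38 dBFS.
Stage 2: 4 dB above -42 dBFS, reduced 8:1 to 0.5 dB above → -41.5 dBFS; +7 dB make-up → -34.5 dBFS.
Stage 3: -34.5 dBFS is at or below the -33 dBFS threshold — no compression; output -34.5 dBFS.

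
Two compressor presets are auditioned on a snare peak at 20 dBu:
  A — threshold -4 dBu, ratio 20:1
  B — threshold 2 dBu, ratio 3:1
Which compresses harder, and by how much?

A: GR = 24 − 24/20 = 22.8 dB.
B: GR = 18 − 18/3 = 12 dB.
Difference: 10.8 dB in favour of A.

A, by 10.8 dB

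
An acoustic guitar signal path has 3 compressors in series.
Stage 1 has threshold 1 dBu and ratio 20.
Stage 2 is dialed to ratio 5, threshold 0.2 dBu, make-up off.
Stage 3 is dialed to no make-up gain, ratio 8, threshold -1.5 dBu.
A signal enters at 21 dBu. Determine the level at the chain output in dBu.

Stage 1: 20 dB above 1 dBu, reduced 20:1 to 1 dB above → 2 dBu.
Stage 2: 2 dBu is 1.8 dB over 0.2 dBu; at 5:1 that becomes 0.36 dB over, giving 0.56 dBu.
Stage 3: 2.06 dB above -1.5 dBu, reduced 8:1 to 0.2575 dB above → -1.2425 dBu.

-1.2425 dBu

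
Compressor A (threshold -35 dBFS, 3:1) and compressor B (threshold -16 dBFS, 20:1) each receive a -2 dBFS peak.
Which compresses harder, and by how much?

A, by 8.7 dB

A: overshoot 33 dB → output overshoot 11 dB → GR 22 dB.
B: overshoot 14 dB → output overshoot 0.7 dB → GR 13.3 dB.
A applies 8.7 dB more gain reduction.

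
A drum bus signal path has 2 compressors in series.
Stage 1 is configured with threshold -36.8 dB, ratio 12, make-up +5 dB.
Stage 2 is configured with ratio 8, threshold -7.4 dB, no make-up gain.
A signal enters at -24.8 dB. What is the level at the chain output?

-30.8 dB

Stage 1: -24.8 dB is 12 dB over -36.8 dB; at 12:1 that becomes 1 dB over, giving -35.8 dB; +5 dB make-up → -30.8 dB.
Stage 2: -30.8 dB is at or below the -7.4 dB threshold — no compression; output -30.8 dB.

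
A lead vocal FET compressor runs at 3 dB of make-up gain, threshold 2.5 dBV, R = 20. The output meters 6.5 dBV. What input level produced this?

Before make-up, the level was 6.5 − 3 = 3.5 dBV.
Post-compression overshoot = 3.5 − 2.5 = 1 dB.
Undo the ratio: input overshoot = 1 × 20 = 20 dB, giving input = 22.5 dBV.

22.5 dBV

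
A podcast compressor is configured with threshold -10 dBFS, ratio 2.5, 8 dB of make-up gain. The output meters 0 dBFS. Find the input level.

-5 dBFS

Remove make-up: 0 − 8 = -8 dBFS.
The compressed level sits -8 − (-10) = 2 dB over threshold.
Before 2.5:1 compression the overshoot was 2 × 2.5 = 5 dB, so input = -10 + 5 = -5 dBFS.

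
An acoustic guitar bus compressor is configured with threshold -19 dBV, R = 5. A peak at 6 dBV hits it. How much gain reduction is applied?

20 dB

6 dBV exceeds the threshold by 25 dB.
After 5:1 compression the overshoot becomes 25/5 = 5 dB.
So the signal is attenuated by 25 − 5 = 20 dB.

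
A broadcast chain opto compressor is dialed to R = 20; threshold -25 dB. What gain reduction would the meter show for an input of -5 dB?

19 dB

-5 dB exceeds the threshold by 20 dB.
At 20:1, output sits 20/20 = 1 dB above threshold.
Gain reduction = 20 − 1 = 19 dB.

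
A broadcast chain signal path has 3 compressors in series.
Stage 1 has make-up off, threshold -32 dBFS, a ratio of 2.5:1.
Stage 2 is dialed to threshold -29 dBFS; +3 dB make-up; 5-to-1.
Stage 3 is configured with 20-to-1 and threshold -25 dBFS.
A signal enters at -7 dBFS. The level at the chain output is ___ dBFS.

-24.98 dBFS

Stage 1: overshoot 25 dB → 25/2.5 = 10 dB → -22 dBFS.
Stage 2: overshoot 7 dB → 7/5 = 1.4 dB → -27.6 dBFS; +3 dB make-up → -24.6 dBFS.
Stage 3: 0.4 dB above -25 dBFS, reduced 20:1 to 0.02 dB above → -24.98 dBFS.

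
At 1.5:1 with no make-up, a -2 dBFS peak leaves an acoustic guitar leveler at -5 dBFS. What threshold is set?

Gain reduction = -2 − (-5) = 3 dB; output overshoot = GR / (R − 1) = 3 / 0.5 = 6 dB.
Threshold = output − output overshoot = -5 − 6 = -11 dBFS.

-11 dBFS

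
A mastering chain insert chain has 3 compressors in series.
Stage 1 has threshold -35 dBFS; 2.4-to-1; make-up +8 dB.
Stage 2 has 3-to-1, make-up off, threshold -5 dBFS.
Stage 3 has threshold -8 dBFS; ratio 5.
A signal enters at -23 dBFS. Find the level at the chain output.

-22 dBFS

Stage 1: overshoot 12 dB → 12/2.4 = 5 dB → -30 dBFS; +8 dB make-up → -22 dBFS.
Stage 2: -22 dBFS is at or below the -5 dBFS threshold — no compression; output -22 dBFS.
Stage 3: -22 dBFS is at or below the -8 dBFS threshold — no compression; output -22 dBFS.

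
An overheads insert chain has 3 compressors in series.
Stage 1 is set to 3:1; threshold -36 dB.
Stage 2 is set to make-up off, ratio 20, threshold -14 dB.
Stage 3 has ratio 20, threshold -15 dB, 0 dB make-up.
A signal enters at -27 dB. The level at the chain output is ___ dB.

-33 dB

Stage 1: 9 dB above -36 dB, reduced 3:1 to 3 dB above → -33 dB.
Stage 2: -33 dB ≤ -14 dB, so stage 2 doesn't engage; output -33 dB.
Stage 3: -33 dB ≤ -15 dB, so stage 3 doesn't engage; output -33 dB.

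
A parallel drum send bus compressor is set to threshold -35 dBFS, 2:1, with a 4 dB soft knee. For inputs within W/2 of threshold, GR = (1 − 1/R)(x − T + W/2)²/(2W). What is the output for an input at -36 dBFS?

-36.0625 dBFS

x − T + W/2 = -36 − (-35) + 2 = 1.
GR = (1 − 1/2) × 1² / 8 = 0.5 × 1 / 8 = 0.0625 dB.
Output = -36 − 0.0625 = -36.0625 dBFS.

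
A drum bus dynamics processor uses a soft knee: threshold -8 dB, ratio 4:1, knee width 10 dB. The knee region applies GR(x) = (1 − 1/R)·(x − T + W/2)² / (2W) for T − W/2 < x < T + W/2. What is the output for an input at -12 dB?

x − T + W/2 = -12 − (-8) + 5 = 1.
GR = (1 − 1/4) × 1² / 20 = 0.75 × 1 / 20 = 0.0375 dB.
Output = -12 − 0.0375 = -12.0375 dB.

-12.0375 dB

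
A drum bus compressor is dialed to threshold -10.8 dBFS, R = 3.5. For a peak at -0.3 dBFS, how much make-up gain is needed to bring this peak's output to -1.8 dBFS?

6 dB

The peak compresses to -10.8 + 10.5/3.5 = -7.8 dBFS.
To reach -1.8 dBFS requires -1.8 − (-7.8) = 6 dB of make-up.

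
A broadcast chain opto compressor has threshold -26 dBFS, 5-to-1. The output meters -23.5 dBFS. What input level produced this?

-13.5 dBFS

Post-compression overshoot = -23.5 − (-26) = 2.5 dB.
Input overshoot = R × output overshoot = 12.5 dB → input = -26 + 12.5 = -13.5 dBFS.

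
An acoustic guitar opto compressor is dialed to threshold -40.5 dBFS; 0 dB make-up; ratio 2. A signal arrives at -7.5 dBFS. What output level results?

-24 dBFS

Overshoot: -7.5 − (-40.5) = 33 dB.
The 33 dB excess becomes 16.5 dB after 2:1 reduction.
That puts the output at -24 dBFS.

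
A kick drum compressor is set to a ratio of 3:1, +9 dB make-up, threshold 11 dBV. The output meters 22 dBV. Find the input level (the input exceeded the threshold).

Before make-up, the level was 22 − 9 = 13 dBV.
That's 2 dB above the 11 dBV threshold.
Undo the ratio: input overshoot = 2 × 3 = 6 dB, giving input = 17 dBV.

17 dBV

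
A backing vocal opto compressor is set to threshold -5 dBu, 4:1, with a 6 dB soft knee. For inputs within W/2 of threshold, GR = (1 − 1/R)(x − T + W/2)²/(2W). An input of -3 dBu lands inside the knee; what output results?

x − T + W/2 = -3 − (-5) + 3 = 5.
GR = (1 − 1/4) × 5² / 12 = 0.75 × 25 / 12 = 1.5625 dB.
Output = -3 − 1.5625 = -4.5625 dBu.

-4.5625 dBu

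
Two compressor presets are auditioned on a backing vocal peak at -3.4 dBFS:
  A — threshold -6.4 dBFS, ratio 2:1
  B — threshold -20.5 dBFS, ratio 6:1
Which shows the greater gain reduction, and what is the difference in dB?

B, by 12.75 dB

A: 3 dB over, compressed to 1.5 dB over, so 1.5 dB of GR.
B: 17.1 dB over, compressed to 2.85 dB over, so 14.25 dB of GR.
B applies 12.75 dB more gain reduction.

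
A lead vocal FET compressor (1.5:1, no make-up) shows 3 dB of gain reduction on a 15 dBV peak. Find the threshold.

Input is 9 dB above T (since output overshoot × R = input overshoot: (12 − T)·1.5 = 15 − T gives T = 6 dBV).
Check: 6 + (15 − 6)/1.5 = 6 + 6 = 12 dBV. ✓

6 dBV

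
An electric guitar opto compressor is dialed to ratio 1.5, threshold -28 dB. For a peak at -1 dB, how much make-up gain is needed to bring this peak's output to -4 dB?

Without make-up, output = threshold + overshoot/1.5 = -28 + 18 = -10 dB.
Gap to target: 6 dB.

6 dB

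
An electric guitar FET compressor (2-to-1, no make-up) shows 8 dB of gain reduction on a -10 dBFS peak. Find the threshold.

-26 dBFS

Let T be the threshold. Output overshoot = (input overshoot)/R, so -18 − T = (-10 − T)/2.
2·(-18 − T) = -10 − T → 1·T = -36 − (-10) = -26.
T = -26/1 = -26 dBFS.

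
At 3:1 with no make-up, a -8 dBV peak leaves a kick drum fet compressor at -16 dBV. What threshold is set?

Input is 12 dB above T (since output overshoot × R = input overshoot: (-16 − T)·3 = -8 − T gives T = -20 dBV).
Check: -20 + (-8 − (-20))/3 = -20 + 4 = -16 dBV. ✓

-20 dBV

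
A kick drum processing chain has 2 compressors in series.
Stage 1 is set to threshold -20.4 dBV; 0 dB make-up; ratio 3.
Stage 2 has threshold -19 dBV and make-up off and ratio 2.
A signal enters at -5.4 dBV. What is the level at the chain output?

Stage 1: -5.4 dBV is 15 dB over -20.4 dBV; at 3:1 that becomes 5 dB over, giving -15.4 dBV.
Stage 2: 3.6 dB above -19 dBV, reduced 2:1 to 1.8 dB above → -17.2 dBV.

-17.2 dBV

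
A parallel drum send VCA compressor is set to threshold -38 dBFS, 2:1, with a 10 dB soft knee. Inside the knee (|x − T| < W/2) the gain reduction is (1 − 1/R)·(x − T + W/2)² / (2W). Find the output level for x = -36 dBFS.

x − T + W/2 = -36 − (-38) + 5 = 7.
GR = (1 − 1/2) × 7² / 20 = 0.5 × 49 / 20 = 1.225 dB.
Output = -36 − 1.225 = -37.225 dBFS.

-37.225 dBFS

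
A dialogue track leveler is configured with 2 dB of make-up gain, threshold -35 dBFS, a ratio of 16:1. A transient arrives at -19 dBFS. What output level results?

The input is 16 dB above the -35 dBFS threshold.
At 16:1 the overshoot is divided by 16, leaving 1 dB above threshold.
Output = -35 + 1 = -34 dBFS; make-up adds 2 dB, giving -32 dBFS.

-32 dBFS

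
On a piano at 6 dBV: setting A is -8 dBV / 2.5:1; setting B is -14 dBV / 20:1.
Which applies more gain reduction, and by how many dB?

A: overshoot 14 dB → output overshoot 5.6 dB → GR 8.4 dB.
B: overshoot 20 dB → output overshoot 1 dB → GR 19 dB.
B applies 10.6 dB more gain reduction.

B, by 10.6 dB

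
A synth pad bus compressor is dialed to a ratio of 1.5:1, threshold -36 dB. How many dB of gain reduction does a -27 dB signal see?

3 dB

The signal is 9 dB above threshold.
After 1.5:1 compression the overshoot becomes 9/1.5 = 6 dB.
So the signal is attenuated by 9 − 6 = 3 dB.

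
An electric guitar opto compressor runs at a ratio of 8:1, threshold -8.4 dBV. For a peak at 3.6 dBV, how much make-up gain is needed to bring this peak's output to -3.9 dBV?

3 dB

Overshoot 12 dB → 12/8 = 1.5 dB after compression, so the compressed level is -8.4 + 1.5 = -6.9 dBV.
Make-up = target − compressed = -3.9 − (-6.9) = 3 dB.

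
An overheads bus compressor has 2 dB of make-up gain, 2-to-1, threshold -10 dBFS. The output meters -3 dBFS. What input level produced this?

Remove make-up: -3 − 2 = -5 dBFS.
That's 5 dB above the -10 dBFS threshold.
Input overshoot = R × output overshoot = 10 dB → input = -10 + 10 = 0 dBFS.

0 dBFS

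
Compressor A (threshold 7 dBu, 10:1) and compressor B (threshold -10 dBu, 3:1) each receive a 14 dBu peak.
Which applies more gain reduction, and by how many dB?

B, by 9.7 dB

A: overshoot 7 dB → output overshoot 0.7 dB → GR 6.3 dB.
B: overshoot 24 dB → output overshoot 8 dB → GR 16 dB.
B reduces 9.7 dB more.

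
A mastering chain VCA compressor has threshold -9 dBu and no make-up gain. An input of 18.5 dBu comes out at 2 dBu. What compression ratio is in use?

Input overshoot = 18.5 − (-9) = 27.5 dB; output overshoot = 2 − (-9) = 11 dB.
Ratio = 27.5 / 11 = 2.5.

2.5:1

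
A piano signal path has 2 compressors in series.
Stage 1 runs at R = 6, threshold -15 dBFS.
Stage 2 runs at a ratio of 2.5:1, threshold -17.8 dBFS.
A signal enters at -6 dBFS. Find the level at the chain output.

-16.08 dBFS

Stage 1: overshoot 9 dB → 9/6 = 1.5 dB → -13.5 dBFS.
Stage 2: -13.5 dBFS is 4.3 dB over -17.8 dBFS; at 2.5:1 that becomes 1.72 dB over, giving -16.08 dBFS.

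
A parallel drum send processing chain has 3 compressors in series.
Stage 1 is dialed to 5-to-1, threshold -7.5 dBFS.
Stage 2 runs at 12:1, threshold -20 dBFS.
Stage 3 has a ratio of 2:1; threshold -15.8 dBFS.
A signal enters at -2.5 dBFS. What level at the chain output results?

Stage 1: 5 dB above -7.5 dBFS, reduced 5:1 to 1 dB above → -6.5 dBFS.
Stage 2: 13.5 dB above -20 dBFS, reduced 12:1 to 1.125 dB above → -18.875 dBFS.
Stage 3: -18.875 dBFS is at or below the -15.8 dBFS threshold — no compression; output -18.875 dBFS.

-18.875 dBFS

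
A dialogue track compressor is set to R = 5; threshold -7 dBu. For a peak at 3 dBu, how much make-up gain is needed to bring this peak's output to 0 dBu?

Without make-up, output = threshold + overshoot/5 = -7 + 2 = -5 dBu.
Gap to target: 5 dB.

5 dB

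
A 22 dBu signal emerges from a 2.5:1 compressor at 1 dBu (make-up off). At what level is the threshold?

-13 dBu

Gain reduction = 22 − 1 = 21 dB; output overshoot = GR / (R − 1) = 21 / 1.5 = 14 dB.
Threshold = output − output overshoot = 1 − 14 = -13 dBu.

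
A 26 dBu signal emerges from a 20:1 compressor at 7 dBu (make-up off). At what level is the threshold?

6 dBu

Let T be the threshold. Output overshoot = (input overshoot)/R, so 7 − T = (26 − T)/20.
20·(7 − T) = 26 − T → 19·T = 140 − 26 = 114.
T = 114/19 = 6 dBu.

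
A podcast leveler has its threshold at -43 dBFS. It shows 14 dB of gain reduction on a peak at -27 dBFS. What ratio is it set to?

8:1

Input overshoot = -27 − (-43) = 16 dB.
Output overshoot = 16 − 14 = 2 dB.
Ratio = input overshoot / output overshoot = 16 / 2 = 8.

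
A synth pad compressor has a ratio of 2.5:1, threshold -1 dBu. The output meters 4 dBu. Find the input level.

11.5 dBu

That's 5 dB above the -1 dBu threshold.
Before 2.5:1 compression the overshoot was 5 × 2.5 = 12.5 dB, so input = -1 + 12.5 = 11.5 dBu.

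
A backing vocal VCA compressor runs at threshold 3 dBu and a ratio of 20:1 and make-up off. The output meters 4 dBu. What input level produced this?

That's 1 dB above the 3 dBu threshold.
Before 20:1 compression the overshoot was 1 × 20 = 20 dB, so input = 3 + 20 = 23 dBu.

23 dBu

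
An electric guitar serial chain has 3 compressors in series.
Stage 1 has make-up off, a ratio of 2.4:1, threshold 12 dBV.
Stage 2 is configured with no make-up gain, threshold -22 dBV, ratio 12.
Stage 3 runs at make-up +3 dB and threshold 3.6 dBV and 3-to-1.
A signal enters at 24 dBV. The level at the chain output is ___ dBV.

Stage 1: 12 dB above 12 dBV, reduced 2.4:1 to 5 dB above → 17 dBV.
Stage 2: 17 dBV is 39 dB over -22 dBV; at 12:1 that becomes 3.25 dB over, giving -18.75 dBV.
Stage 3: below threshold (-18.75 ≤ 3.6); passes unchanged; make-up brings it to -15.75 dBV.

-15.75 dBV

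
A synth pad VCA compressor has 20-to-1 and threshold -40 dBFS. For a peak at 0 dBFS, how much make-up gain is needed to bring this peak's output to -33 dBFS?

Overshoot 40 dB → 40/20 = 2 dB after compression, so the compressed level is -40 + 2 = -38 dBFS.
Make-up = target − compressed = -33 − (-38) = 5 dB.

5 dB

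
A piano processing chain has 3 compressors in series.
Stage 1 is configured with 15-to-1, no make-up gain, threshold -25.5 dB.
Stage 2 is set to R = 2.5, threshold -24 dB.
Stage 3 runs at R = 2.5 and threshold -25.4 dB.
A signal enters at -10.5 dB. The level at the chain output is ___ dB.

Stage 1: 15 dB above -25.5 dB, reduced 15:1 to 1 dB above → -24.5 dB.
Stage 2: -24.5 dB is at or below the -24 dB threshold — no compression; output -24.5 dB.
Stage 3: -24.5 dB is 0.9 dB over -25.4 dB; at 2.5:1 that becomes 0.36 dB over, giving -25.04 dB.

-25.04 dB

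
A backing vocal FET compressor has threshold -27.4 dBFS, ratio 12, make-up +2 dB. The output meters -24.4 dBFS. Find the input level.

-15.4 dBFS

Remove make-up: -24.4 − 2 = -26.4 dBFS.
That's 1 dB above the -27.4 dBFS threshold.
Undo the ratio: input overshoot = 1 × 12 = 12 dB, giving input = -15.4 dBFS.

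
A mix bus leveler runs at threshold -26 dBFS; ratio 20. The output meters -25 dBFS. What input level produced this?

That's 1 dB above the -26 dBFS threshold.
Input overshoot = R × output overshoot = 20 dB → input = -26 + 20 = -6 dBFS.

-6 dBFS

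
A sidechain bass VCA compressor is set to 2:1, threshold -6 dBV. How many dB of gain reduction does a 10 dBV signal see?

8 dB

Overshoot = 10 − (-6) = 16 dB.
At 2:1, output sits 16/2 = 8 dB above threshold.
GR = overshoot in − overshoot out = 16 − 8 = 8 dB.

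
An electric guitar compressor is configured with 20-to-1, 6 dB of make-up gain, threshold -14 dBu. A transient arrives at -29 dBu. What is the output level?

-29 dBu is 15 dB below the -14 dBu threshold, so no gain reduction is applied.
Make-up gain adds 6 dB: -29 + 6 = -23 dBu.

-23 dBu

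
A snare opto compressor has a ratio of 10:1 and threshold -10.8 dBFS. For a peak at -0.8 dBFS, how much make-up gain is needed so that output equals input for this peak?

Overshoot 10 dB → 10/10 = 1 dB after compression, so the compressed level is -10.8 + 1 = -9.8 dBFS.
Make-up = target − compressed = -0.8 − (-9.8) = 9 dB.

9 dB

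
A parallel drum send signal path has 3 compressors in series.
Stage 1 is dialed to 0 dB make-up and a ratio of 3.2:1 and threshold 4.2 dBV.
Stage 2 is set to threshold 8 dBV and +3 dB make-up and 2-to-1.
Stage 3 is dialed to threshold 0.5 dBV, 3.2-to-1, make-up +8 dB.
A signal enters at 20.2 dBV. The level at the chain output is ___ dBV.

11.96875 dBV

Stage 1: 20.2 dBV is 16 dB over 4.2 dBV; at 3.2:1 that becomes 5 dB over, giving 9.2 dBV.
Stage 2: overshoot 1.2 dB → 1.2/2 = 0.6 dB → 8.6 dBV; +3 dB make-up → 11.6 dBV.
Stage 3: 11.1 dB above 0.5 dBV, reduced 3.2:1 to 3.46875 dB above → 3.96875 dBV; +8 dB make-up → 11.96875 dBV.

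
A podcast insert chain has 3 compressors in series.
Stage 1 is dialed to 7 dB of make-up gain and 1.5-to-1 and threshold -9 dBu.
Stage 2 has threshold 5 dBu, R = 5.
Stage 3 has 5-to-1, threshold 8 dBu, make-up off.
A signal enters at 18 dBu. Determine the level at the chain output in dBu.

7.2 dBu

Stage 1: 18 dBu is 27 dB over -9 dBu; at 1.5:1 that becomes 18 dB over, giving 9 dBu; +7 dB make-up → 16 dBu.
Stage 2: 11 dB above 5 dBu, reduced 5:1 to 2.2 dB above → 7.2 dBu.
Stage 3: 7.2 dBu ≤ 8 dBu, so stage 3 doesn't engage; output 7.2 dBu.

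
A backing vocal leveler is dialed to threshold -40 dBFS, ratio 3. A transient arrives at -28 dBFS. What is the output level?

The input is 12 dB above the -40 dBFS threshold.
3:1 compression reduces that to 12/3 = 4 dB over.
That puts the output at -36 dBFS.

-36 dBFS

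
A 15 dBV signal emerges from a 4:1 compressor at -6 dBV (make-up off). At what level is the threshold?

Input is 28 dB above T (since output overshoot × R = input overshoot: (-6 − T)·4 = 15 − T gives T = -13 dBV).
Check: -13 + (15 − (-13))/4 = -13 + 7 = -6 dBV. ✓

-13 dBV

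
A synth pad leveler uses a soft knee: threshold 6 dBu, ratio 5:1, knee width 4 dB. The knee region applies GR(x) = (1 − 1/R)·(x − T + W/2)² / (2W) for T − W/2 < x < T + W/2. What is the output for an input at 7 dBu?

6.1 dBu

x − T + W/2 = 7 − 6 + 2 = 3.
GR = (1 − 1/5) × 3² / 8 = 0.8 × 9 / 8 = 0.9 dB.
Output = 7 − 0.9 = 6.1 dBu.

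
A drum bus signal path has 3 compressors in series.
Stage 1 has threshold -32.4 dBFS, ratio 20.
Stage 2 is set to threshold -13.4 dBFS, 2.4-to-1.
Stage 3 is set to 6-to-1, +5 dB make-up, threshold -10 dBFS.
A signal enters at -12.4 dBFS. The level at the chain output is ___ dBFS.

-26.4 dBFS

Stage 1: overshoot 20 dB → 20/20 = 1 dB → -31.4 dBFS.
Stage 2: below threshold (-31.4 ≤ -13.4); passes unchanged; output -31.4 dBFS.
Stage 3: -31.4 dBFS ≤ -10 dBFS, so stage 3 doesn't engage; make-up brings it to -26.4 dBFS.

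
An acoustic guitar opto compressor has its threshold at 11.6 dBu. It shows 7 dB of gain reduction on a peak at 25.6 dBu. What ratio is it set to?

Input overshoot = 25.6 − 11.6 = 14 dB.
Output overshoot = 14 − 7 = 7 dB.
Ratio = input overshoot / output overshoot = 14 / 7 = 2.

2:1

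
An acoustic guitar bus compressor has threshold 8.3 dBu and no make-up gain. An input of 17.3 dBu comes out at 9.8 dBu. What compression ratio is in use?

Input overshoot = 17.3 − 8.3 = 9 dB; output overshoot = 9.8 − 8.3 = 1.5 dB.
Ratio = 9 / 1.5 = 6.

6:1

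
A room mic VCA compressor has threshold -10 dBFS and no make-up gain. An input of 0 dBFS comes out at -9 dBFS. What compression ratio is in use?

Input overshoot = 0 − (-10) = 10 dB; output overshoot = -9 − (-10) = 1 dB.
Ratio = 10 / 1 = 10.

10:1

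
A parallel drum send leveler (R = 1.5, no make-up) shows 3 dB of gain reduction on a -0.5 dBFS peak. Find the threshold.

-9.5 dBFS

Let T be the threshold. Output overshoot = (input overshoot)/R, so -3.5 − T = (-0.5 − T)/1.5.
1.5·(-3.5 − T) = -0.5 − T → 0.5·T = -5.25 − (-0.5) = -4.75.
T = -4.75/0.5 = -9.5 dBFS.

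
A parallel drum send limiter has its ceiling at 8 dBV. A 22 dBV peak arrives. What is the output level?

A brickwall limiter is an ∞:1 compressor: any input above the ceiling is clamped to 8 dBV.

8 dBV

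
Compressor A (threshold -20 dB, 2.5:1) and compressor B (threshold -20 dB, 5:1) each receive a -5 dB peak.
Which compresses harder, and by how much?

B, by 3 dB

A: overshoot 15 dB → output overshoot 6 dB → GR 9 dB.
B: overshoot 15 dB → output overshoot 3 dB → GR 12 dB.
Difference: 3 dB in favour of B.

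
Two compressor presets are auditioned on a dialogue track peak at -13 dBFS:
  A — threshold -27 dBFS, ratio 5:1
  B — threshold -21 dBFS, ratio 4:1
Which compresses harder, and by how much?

A: 14 dB over, compressed to 2.8 dB over, so 11.2 dB of GR.
B: 8 dB over, compressed to 2 dB over, so 6 dB of GR.
A applies 5.2 dB more gain reduction.

A, by 5.2 dB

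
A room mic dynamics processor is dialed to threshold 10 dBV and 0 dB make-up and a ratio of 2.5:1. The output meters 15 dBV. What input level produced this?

Post-compression overshoot = 15 − 10 = 5 dB.
Input overshoot = R × output overshoot = 12.5 dB → input = 10 + 12.5 = 22.5 dBV.

22.5 dBV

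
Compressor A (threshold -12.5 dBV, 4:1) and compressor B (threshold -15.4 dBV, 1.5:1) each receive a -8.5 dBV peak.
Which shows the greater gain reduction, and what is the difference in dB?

A, by 0.7 dB

A: overshoot 4 dB → output overshoot 1 dB → GR 3 dB.
B: overshoot 6.9 dB → output overshoot 4.6 dB → GR 2.3 dB.
Difference: 0.7 dB in favour of A.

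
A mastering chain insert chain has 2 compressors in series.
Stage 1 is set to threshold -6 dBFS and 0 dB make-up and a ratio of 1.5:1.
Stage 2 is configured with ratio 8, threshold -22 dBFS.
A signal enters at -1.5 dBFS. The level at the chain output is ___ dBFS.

-19.625 dBFS

Stage 1: overshoot 4.5 dB → 4.5/1.5 = 3 dB → -3 dBFS.
Stage 2: 19 dB above -22 dBFS, reduced 8:1 to 2.375 dB above → -19.625 dBFS.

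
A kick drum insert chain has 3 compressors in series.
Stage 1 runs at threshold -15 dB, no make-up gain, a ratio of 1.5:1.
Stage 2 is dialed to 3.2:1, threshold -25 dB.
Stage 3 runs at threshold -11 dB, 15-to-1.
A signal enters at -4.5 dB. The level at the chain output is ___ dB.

-19.6875 dB

Stage 1: overshoot 10.5 dB → 10.5/1.5 = 7 dB → -8 dB.
Stage 2: -8 dB is 17 dB over -25 dB; at 3.2:1 that becomes 5.3125 dB over, giving -19.6875 dB.
Stage 3: -19.6875 dB is at or below the -11 dB threshold — no compression; output -19.6875 dB.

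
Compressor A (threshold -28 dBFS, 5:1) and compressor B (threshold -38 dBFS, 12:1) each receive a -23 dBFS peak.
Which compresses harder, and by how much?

B, by 9.75 dB

A: overshoot 5 dB → output overshoot 1 dB → GR 4 dB.
B: overshoot 15 dB → output overshoot 1.25 dB → GR 13.75 dB.
Difference: 9.75 dB in favour of B.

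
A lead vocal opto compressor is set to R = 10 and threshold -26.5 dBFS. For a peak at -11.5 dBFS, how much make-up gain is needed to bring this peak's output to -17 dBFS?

8 dB

The peak compresses to -26.5 + 15/10 = -25 dBFS.
To reach -17 dBFS requires -17 − (-25) = 8 dB of make-up.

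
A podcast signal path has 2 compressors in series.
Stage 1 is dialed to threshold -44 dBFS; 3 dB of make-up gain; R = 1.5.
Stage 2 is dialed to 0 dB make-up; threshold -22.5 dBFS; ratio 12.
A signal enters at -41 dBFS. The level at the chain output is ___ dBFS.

Stage 1: 3 dB above -44 dBFS, reduced 1.5:1 to 2 dB above → -42 dBFS; +3 dB make-up → -39 dBFS.
Stage 2: -39 dBFS ≤ -22.5 dBFS, so stage 2 doesn't engage; output -39 dBFS.

-39 dBFS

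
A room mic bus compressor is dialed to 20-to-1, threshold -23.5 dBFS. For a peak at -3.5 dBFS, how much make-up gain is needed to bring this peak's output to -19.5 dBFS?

3 dB

Without make-up, output = threshold + overshoot/20 = -23.5 + 1 = -22.5 dBFS.
Gap to target: 3 dB.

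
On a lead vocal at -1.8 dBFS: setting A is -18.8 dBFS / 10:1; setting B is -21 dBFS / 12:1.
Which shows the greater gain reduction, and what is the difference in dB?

B, by 2.3 dB

A: GR = 17 − 17/10 = 15.3 dB.
B: GR = 19.2 − 19.2/12 = 17.6 dB.
B applies 2.3 dB more gain reduction.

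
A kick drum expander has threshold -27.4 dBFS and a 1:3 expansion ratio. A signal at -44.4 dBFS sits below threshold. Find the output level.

The input is 17 dB below the -27.4 dBFS threshold.
A 1:3 expander multiplies undershoot by 3: 17 × 3 = 51 dB below threshold.
Output = -27.4 − 51 = -78.4 dBFS.

-78.4 dBFS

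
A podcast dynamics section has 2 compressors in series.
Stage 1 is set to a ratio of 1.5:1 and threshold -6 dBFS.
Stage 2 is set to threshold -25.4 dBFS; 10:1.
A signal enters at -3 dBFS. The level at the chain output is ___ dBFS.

Stage 1: -3 dBFS is 3 dB over -6 dBFS; at 1.5:1 that becomes 2 dB over, giving -4 dBFS.
Stage 2: -4 dBFS is 21.4 dB over -25.4 dBFS; at 10:1 that becomes 2.14 dB over, giving -23.26 dBFS.

-23.26 dBFS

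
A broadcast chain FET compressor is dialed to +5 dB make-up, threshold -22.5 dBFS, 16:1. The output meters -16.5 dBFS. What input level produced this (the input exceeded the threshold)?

Stripping the +5 dB make-up gives -21.5 dBFS at the gain stage.
The compressed level sits -21.5 − (-22.5) = 1 dB over threshold.
Before 16:1 compression the overshoot was 1 × 16 = 16 dB, so input = -22.5 + 16 = -6.5 dBFS.

-6.5 dBFS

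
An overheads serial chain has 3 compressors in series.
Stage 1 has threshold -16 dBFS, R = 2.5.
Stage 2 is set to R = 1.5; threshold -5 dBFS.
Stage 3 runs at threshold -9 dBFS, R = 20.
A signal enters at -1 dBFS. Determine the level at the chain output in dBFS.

-10 dBFS

Stage 1: overshoot 15 dB → 15/2.5 = 6 dB → -10 dBFS.
Stage 2: -10 dBFS ≤ -5 dBFS, so stage 2 doesn't engage; output -10 dBFS.
Stage 3: -10 dBFS ≤ -9 dBFS, so stage 3 doesn't engage; output -10 dBFS.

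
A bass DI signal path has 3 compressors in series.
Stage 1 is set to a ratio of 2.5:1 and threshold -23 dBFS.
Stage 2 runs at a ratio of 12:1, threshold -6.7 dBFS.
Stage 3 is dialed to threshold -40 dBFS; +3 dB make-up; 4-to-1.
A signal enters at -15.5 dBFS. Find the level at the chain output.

-32 dBFS

Stage 1: -15.5 dBFS is 7.5 dB over -23 dBFS; at 2.5:1 that becomes 3 dB over, giving -20 dBFS.
Stage 2: below threshold (-20 ≤ -6.7); passes unchanged; output -20 dBFS.
Stage 3: 20 dB above -40 dBFS, reduced 4:1 to 5 dB above → -35 dBFS; +3 dB make-up → -32 dBFS.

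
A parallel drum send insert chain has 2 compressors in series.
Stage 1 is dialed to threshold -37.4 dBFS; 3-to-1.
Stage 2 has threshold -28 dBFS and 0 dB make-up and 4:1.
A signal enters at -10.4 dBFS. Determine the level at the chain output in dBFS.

Stage 1: overshoot 27 dB → 27/3 = 9 dB → -28.4 dBFS.
Stage 2: below threshold (-28.4 ≤ -28); passes unchanged; output -28.4 dBFS.

-28.4 dBFS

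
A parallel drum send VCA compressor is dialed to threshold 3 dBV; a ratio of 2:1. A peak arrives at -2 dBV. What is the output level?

-2 dBV

-2 dBV is 5 dB below the 3 dBV threshold, so no gain reduction is applied.
Output = input = -2 dBV.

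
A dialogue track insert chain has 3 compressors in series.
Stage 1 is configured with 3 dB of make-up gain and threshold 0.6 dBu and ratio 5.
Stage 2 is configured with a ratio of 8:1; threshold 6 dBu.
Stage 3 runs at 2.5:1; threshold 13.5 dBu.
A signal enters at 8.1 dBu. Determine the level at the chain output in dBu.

Stage 1: 8.1 dBu is 7.5 dB over 0.6 dBu; at 5:1 that becomes 1.5 dB over, giving 2.1 dBu; +3 dB make-up → 5.1 dBu.
Stage 2: 5.1 dBu ≤ 6 dBu, so stage 2 doesn't engage; output 5.1 dBu.
Stage 3: below threshold (5.1 ≤ 13.5); passes unchanged; output 5.1 dBu.

5.1 dBu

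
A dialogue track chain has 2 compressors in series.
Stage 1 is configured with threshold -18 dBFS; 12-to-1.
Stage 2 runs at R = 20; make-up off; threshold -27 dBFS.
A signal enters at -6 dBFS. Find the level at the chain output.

Stage 1: -6 dBFS is 12 dB over -18 dBFS; at 12:1 that becomes 1 dB over, giving -17 dBFS.
Stage 2: overshoot 10 dB → 10/20 = 0.5 dB → -26.5 dBFS.

-26.5 dBFS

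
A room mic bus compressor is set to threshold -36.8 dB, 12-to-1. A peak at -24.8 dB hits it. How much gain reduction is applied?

11 dB

-24.8 dB exceeds the threshold by 12 dB.
At 12:1, output sits 12/12 = 1 dB above threshold.
So the signal is attenuated by 12 − 1 = 11 dB.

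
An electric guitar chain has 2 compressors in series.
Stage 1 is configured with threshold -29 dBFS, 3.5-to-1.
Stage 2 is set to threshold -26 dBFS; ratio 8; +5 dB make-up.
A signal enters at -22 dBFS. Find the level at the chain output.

-22 dBFS

Stage 1: 7 dB above -29 dBFS, reduced 3.5:1 to 2 dB above → -27 dBFS.
Stage 2: below threshold (-27 ≤ -26); passes unchanged; make-up brings it to -22 dBFS.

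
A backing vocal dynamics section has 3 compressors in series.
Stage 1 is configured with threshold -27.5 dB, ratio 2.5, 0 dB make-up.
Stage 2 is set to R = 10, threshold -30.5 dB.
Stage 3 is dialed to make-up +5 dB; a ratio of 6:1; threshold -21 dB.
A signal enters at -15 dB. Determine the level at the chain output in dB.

-24.7 dB

Stage 1: overshoot 12.5 dB → 12.5/2.5 = 5 dB → -22.5 dB.
Stage 2: 8 dB above -30.5 dB, reduced 10:1 to 0.8 dB above → -29.7 dB.
Stage 3: below threshold (-29.7 ≤ -21); passes unchanged; make-up brings it to -24.7 dB.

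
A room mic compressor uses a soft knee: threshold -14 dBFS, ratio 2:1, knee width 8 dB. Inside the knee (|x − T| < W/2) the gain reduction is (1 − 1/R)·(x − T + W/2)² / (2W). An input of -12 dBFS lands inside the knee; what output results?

x − T + W/2 = -12 − (-14) + 4 = 6.
GR = (1 − 1/2) × 6² / 16 = 0.5 × 36 / 16 = 1.125 dB.
Output = -12 − 1.125 = -13.125 dBFS.

-13.125 dBFS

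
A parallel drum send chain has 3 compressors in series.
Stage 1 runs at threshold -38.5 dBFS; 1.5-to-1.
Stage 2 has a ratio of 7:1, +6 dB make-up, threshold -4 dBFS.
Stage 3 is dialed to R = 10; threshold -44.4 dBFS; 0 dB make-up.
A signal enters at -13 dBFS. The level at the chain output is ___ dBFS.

Stage 1: 25.5 dB above -38.5 dBFS, reduced 1.5:1 to 17 dB above → -21.5 dBFS.
Stage 2: -21.5 dBFS ≤ -4 dBFS, so stage 2 doesn't engage; make-up brings it to -15.5 dBFS.
Stage 3: overshoot 28.9 dB → 28.9/10 = 2.89 dB → -41.51 dBFS.

-41.51 dBFS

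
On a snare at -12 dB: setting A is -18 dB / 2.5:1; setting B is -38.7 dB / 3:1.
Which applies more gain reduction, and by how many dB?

B, by 14.2 dB

A: 6 dB over, compressed to 2.4 dB over, so 3.6 dB of GR.
B: 26.7 dB over, compressed to 8.9 dB over, so 17.8 dB of GR.
B applies 14.2 dB more gain reduction.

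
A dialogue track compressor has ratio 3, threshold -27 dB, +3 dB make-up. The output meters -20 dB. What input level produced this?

-15 dB

Remove make-up: -20 − 3 = -23 dB.
That's 4 dB above the -27 dB threshold.
Before 3:1 compression the overshoot was 4 × 3 = 12 dB, so input = -27 + 12 = -15 dB.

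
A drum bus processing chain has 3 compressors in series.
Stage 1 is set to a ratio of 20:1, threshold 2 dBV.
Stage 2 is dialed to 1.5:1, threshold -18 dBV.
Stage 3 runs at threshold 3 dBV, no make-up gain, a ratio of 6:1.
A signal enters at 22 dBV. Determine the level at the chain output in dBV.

-4 dBV

Stage 1: 20 dB above 2 dBV, reduced 20:1 to 1 dB above → 3 dBV.
Stage 2: 21 dB above -18 dBV, reduced 1.5:1 to 14 dB above → -4 dBV.
Stage 3: below threshold (-4 ≤ 3); passes unchanged; output -4 dBV.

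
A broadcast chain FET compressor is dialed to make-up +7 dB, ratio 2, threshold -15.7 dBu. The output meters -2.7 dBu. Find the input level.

Before make-up, the level was -2.7 − 7 = -9.7 dBu.
That's 6 dB above the -15.7 dBu threshold.
Before 2:1 compression the overshoot was 6 × 2 = 12 dB, so input = -15.7 + 12 = -3.7 dBu.

-3.7 dBu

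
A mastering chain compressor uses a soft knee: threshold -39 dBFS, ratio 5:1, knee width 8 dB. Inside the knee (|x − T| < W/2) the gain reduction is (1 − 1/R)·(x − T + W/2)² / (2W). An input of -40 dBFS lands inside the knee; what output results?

x − T + W/2 = -40 − (-39) + 4 = 3.
GR = (1 − 1/5) × 3² / 16 = 0.8 × 9 / 16 = 0.45 dB.
Output = -40 − 0.45 = -40.45 dBFS.

-40.45 dBFS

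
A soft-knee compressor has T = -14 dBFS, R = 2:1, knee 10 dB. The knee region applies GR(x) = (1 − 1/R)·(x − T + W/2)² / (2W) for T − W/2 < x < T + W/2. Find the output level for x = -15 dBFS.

-15.4 dBFS

x − T + W/2 = -15 − (-14) + 5 = 4.
GR = (1 − 1/2) × 4² / 20 = 0.5 × 16 / 20 = 0.4 dB.
Output = -15 − 0.4 = -15.4 dBFS.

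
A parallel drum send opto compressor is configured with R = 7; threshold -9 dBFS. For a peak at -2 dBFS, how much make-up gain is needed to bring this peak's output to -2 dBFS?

6 dB

The peak compresses to -9 + 7/7 = -8 dBFS.
To reach -2 dBFS requires -2 − (-8) = 6 dB of make-up.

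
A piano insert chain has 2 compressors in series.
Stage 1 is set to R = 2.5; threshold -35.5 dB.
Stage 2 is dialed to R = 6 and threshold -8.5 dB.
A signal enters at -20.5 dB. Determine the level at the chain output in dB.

Stage 1: overshoot 15 dB → 15/2.5 = 6 dB → -29.5 dB.
Stage 2: -29.5 dB ≤ -8.5 dB, so stage 2 doesn't engage; output -29.5 dB.

-29.5 dB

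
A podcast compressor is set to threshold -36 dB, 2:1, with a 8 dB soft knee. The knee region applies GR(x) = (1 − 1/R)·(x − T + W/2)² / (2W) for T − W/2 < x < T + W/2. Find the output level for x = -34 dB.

-35.125 dB

x − T + W/2 = -34 − (-36) + 4 = 6.
GR = (1 − 1/2) × 6² / 16 = 0.5 × 36 / 16 = 1.125 dB.
Output = -34 − 1.125 = -35.125 dB.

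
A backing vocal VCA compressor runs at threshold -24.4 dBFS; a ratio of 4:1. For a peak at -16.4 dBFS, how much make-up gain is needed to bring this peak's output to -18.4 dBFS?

4 dB

Without make-up, output = threshold + overshoot/4 = -24.4 + 2 = -22.4 dBFS.
Gap to target: 4 dB.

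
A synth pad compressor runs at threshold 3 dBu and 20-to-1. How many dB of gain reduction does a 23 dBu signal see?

The signal is 20 dB above threshold.
A 20:1 ratio leaves 1 dB of that excess.
So the signal is attenuated by 20 − 1 = 19 dB.

19 dB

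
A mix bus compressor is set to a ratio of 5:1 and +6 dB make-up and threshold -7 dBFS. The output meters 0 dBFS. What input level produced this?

-2 dBFS

Stripping the +6 dB make-up gives -6 dBFS at the gain stage.
That's 1 dB above the -7 dBFS threshold.
Before 5:1 compression the overshoot was 1 × 5 = 5 dB, so input = -7 + 5 = -2 dBFS.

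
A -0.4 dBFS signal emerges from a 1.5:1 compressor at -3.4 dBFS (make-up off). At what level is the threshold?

-9.4 dBFS

Gain reduction = -0.4 − (-3.4) = 3 dB; output overshoot = GR / (R − 1) = 3 / 0.5 = 6 dB.
Threshold = output − output overshoot = -3.4 − 6 = -9.4 dBFS.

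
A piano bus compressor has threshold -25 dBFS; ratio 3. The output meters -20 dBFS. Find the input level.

That's 5 dB above the -25 dBFS threshold.
Input overshoot = R × output overshoot = 15 dB → input = -25 + 15 = -10 dBFS.

-10 dBFS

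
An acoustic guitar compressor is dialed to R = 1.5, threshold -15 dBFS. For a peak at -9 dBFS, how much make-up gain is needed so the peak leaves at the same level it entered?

Overshoot 6 dB → 6/1.5 = 4 dB after compression, so the compressed level is -15 + 4 = -11 dBFS.
Make-up = target − compressed = -9 − (-11) = 2 dB.

2 dB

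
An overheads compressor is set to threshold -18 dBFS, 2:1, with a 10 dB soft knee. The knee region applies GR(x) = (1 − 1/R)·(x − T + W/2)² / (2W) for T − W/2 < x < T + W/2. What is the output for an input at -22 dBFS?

-22.025 dBFS

x − T + W/2 = -22 − (-18) + 5 = 1.
GR = (1 − 1/2) × 1² / 20 = 0.5 × 1 / 20 = 0.025 dB.
Output = -22 − 0.025 = -22.025 dBFS.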